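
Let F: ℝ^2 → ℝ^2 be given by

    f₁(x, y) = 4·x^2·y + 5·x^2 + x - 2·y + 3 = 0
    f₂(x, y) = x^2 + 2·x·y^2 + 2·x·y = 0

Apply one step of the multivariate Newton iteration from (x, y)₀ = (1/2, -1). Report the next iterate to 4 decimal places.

At (1/2, -1): F = (5.7500, 0.2500).
Jacobian J = [[8·x·y + 10·x + 1, 4·x^2 - 2], [2·x + 2·y^2 + 2·y, 4·x·y + 2·x]].
At the point, J = [[2.0000, -1.0000], [1.0000, -1.0000]] (det J = -1.0000).
Solving J·Δ = −F gives Δ = (-5.5000, -5.2500).
Then the next iterate is (x, y)₁ = (-5.0000, -6.2500).

(-5.0000, -6.2500)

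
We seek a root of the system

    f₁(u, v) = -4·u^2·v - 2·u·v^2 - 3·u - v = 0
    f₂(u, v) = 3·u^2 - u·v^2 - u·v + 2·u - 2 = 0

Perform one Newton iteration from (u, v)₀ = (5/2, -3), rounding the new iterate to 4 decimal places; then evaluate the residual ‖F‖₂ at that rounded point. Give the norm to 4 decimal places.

5.4522

At (5/2, -3): F = (25.5000, 6.7500).
Jacobian J = [[-8·u·v - 2·v^2 - 3, -4·u^2 - 4·u·v - 1], [6·u - v^2 - v + 2, -2·u·v - u]].
At the point, J = [[39.0000, 4.0000], [11.0000, 12.5000]] (det J = 443.5000).
Solving J·Δ = −F gives Δ = (-0.6578, 0.0389).
Then the next iterate is (u, v)₁ = (1.8422, -2.9611).
Re-evaluating at (1.8422, -2.9611): F = (5.325614, 1.167823), so ‖F‖₂ = 5.4522.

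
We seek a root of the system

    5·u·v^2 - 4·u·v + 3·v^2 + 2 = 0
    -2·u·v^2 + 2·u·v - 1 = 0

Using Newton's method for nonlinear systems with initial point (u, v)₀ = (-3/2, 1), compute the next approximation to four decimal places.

(-4.0000, 1.3333)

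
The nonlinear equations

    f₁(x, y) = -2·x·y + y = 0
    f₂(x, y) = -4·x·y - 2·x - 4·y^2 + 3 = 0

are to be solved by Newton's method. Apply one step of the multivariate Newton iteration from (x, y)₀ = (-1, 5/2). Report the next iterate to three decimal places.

At (-1, 5/2): F = (7.500, -10.000).
Jacobian J = [[-2·y, -2·x + 1], [-4·y - 2, -4·x - 8·y]].
At the point, J = [[-5.000, 3.000], [-12.000, -16.000]] (det J = 116.000).
Solving J·Δ = −F gives Δ = (0.776, -1.207).
Then the next iterate is (x, y)₁ = (-0.224, 1.293).

(-0.224, 1.293)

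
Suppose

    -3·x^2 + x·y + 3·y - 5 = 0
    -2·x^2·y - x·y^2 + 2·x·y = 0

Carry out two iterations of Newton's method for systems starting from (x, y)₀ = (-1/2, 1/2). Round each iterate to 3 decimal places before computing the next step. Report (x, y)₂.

(0.218, 1.590)

At (-1/2, 1/2): F = (-4.500, -0.625).
Jacobian J = [[-6·x + y, x + 3], [-4·x·y - y^2 + 2·y, -2·x^2 - 2·x·y + 2·x]].
At the point, J = [[3.500, 2.500], [1.750, -1.000]] (det J = -7.875).
Solving J·Δ = −F gives Δ = (0.770, 0.722).
Then the next iterate is (x, y)₁ = (0.270, 1.222).
Round to (0.270, 1.222) and repeat: F = (-1.22276, 0.07853), J = [[-0.398, 3.270], [-0.36904, -0.26568]].
Δ = (-0.052, 0.368), so (x, y)₂ = (0.218, 1.590).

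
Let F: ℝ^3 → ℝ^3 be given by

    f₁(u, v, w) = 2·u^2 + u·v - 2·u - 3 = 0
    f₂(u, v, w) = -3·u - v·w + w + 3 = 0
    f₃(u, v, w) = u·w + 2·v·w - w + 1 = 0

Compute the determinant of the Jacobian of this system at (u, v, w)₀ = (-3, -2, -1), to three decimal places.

113.000

J = [[4·u + v - 2, u, 0], [-3, -w, -v + 1], [w, 2·w, u + 2·v - 1]].
At the point, J = [[-16.000, -3.000, 0.000], [-3.000, 1.000, 3.000], [-1.000, -2.000, -8.000]].
det J = 113.000.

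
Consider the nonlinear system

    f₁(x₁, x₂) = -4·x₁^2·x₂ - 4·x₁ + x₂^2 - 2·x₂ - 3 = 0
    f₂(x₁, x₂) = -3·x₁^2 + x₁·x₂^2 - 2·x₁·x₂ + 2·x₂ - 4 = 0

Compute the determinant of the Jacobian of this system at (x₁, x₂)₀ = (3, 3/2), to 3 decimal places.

-856.250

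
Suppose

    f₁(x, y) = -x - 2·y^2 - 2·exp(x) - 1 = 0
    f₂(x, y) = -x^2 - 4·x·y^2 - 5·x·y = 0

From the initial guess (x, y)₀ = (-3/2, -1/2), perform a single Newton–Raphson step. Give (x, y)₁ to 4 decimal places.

(-0.7542, 0.2625)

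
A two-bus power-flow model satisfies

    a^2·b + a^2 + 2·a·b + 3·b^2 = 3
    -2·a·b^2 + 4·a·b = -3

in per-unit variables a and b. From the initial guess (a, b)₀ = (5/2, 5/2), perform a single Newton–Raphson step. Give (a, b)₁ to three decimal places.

(0.048, 2.692)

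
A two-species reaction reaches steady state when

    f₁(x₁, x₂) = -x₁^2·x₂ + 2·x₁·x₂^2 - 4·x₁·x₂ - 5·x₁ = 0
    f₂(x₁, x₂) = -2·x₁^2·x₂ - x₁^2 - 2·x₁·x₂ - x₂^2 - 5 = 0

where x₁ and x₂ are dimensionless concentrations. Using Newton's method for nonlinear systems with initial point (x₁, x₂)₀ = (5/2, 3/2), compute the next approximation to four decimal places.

(0.6583, 1.6273)

At (5/2, 3/2): F = (-25.6250, -39.7500).
Jacobian J = [[-2·x₁·x₂ + 2·x₂^2 - 4·x₂ - 5, -x₁^2 + 4·x₁·x₂ - 4·x₁], [-4·x₁·x₂ - 2·x₁ - 2·x₂, -2·x₁^2 - 2·x₁ - 2·x₂]].
At the point, J = [[-14.0000, -1.2500], [-23.0000, -20.5000]] (det J = 258.2500).
Solving J·Δ = −F gives Δ = (-1.8417, 0.1273).
Then the next iterate is (x₁, x₂)₁ = (0.6583, 1.6273).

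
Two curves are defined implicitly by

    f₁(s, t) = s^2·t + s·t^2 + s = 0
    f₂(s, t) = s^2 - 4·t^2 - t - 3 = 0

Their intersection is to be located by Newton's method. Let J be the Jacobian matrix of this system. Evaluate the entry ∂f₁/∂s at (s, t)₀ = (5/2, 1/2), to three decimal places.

3.750

∂f₁/∂s = 2·s·t + t^2 + 1.
At (5/2, 1/2) this is 3.750.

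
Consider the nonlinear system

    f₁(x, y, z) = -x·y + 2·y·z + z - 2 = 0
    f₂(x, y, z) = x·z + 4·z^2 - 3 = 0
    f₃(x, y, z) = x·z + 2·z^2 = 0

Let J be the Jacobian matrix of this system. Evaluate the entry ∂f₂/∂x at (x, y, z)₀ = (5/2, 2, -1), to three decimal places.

-1.000

∂f₂/∂x = z.
At (5/2, 2, -1) this is -1.000.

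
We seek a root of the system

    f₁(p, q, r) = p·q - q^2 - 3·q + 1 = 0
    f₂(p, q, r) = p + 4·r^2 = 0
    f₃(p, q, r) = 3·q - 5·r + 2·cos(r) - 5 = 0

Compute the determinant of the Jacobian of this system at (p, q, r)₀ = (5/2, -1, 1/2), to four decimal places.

20.9383

J = [[q, p - 2·q - 3, 0], [1, 0, 8·r], [0, 3, -2·sin(r) - 5]].
At the point, J = [[-1.0000, 1.5000, 0.0000], [1.0000, 0.0000, 4.0000], [0.0000, 3.0000, -5.958851]].
det J = 20.9383.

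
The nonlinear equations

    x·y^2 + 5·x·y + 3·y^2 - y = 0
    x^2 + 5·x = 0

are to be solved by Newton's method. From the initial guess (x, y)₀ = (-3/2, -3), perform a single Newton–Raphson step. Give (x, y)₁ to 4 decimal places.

(1.1250, -1.6714)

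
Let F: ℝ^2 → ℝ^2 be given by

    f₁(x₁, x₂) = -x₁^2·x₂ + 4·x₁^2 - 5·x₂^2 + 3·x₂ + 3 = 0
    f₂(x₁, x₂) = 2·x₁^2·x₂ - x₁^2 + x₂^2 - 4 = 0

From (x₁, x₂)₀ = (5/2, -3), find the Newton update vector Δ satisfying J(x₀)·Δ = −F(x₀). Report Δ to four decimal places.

At (5/2, -3): F = (-7.2500, -38.7500).
Jacobian J = [[-2·x₁·x₂ + 8·x₁, -x₁^2 - 10·x₂ + 3], [4·x₁·x₂ - 2·x₁, 2·x₁^2 + 2·x₂]].
At the point, J = [[35.0000, 26.7500], [-35.0000, 6.5000]] (det J = 1163.7500).
Solving J·Δ = −F gives Δ = (-0.8502, 1.3835).

(-0.8502, 1.3835)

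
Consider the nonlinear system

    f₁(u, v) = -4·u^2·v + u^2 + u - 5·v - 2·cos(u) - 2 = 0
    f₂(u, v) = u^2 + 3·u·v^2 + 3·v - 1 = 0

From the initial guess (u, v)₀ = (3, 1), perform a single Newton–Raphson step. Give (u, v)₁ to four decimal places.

At (3, 1): F = (-29.020015, 20.0000).
Jacobian J = [[-8·u·v + 2·u + 2·sin(u) + 1, -4·u^2 - 5], [2·u + 3·v^2, 6·u·v + 3]].
At the point, J = [[-16.717760, -41.0000], [9.0000, 21.0000]] (det J = 17.927040).
Solving J·Δ = −F gives Δ = (-11.7465, 4.0818).
Then the next iterate is (u, v)₁ = (-8.7465, 5.0818).

(-8.7465, 5.0818)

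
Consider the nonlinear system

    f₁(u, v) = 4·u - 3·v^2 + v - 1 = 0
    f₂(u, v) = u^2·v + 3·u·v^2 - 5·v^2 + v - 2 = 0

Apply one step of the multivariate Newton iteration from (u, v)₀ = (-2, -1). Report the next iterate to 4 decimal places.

(1.8136, -1.3220)

At (-2, -1): F = (-13.0000, -18.0000).
Jacobian J = [[4, -6·v + 1], [2·u·v + 3·v^2, u^2 + 6·u·v - 10·v + 1]].
At the point, J = [[4.0000, 7.0000], [7.0000, 27.0000]] (det J = 59.0000).
Solving J·Δ = −F gives Δ = (3.8136, -0.3220).
Then the next iterate is (u, v)₁ = (1.8136, -1.3220).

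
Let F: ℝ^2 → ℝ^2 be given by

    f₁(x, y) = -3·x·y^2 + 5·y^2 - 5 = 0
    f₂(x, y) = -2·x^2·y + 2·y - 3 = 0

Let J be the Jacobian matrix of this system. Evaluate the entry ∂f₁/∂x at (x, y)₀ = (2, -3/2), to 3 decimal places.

∂f₁/∂x = -3·y^2.
At (2, -3/2) this is -6.750.

-6.750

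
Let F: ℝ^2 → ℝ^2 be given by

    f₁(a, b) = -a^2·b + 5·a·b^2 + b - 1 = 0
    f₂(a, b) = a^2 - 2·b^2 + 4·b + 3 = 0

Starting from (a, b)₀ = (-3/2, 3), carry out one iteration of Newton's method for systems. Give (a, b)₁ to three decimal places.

(-0.548, 2.549)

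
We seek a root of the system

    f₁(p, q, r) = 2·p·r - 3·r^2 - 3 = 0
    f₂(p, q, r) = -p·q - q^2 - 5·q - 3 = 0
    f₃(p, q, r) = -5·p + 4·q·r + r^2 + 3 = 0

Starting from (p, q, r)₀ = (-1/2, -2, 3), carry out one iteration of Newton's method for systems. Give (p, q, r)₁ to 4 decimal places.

At (-1/2, -2, 3): F = (-33.0000, 2.0000, -9.5000).
Jacobian J = [[2·r, 0, 2·p - 6·r], [-q, -p - 2·q - 5, 0], [-5, 4·r, 4·q + 2·r]].
At the point, J = [[6.0000, 0.0000, -19.0000], [2.0000, -0.5000, 0.0000], [-5.0000, 12.0000, -2.0000]] (det J = -402.5000).
Solving J·Δ = −F gives Δ = (-0.9907, 0.0373, -2.0497).
Then the next iterate is (p, q, r)₁ = (-1.4907, -1.9627, 0.9503).

(-1.4907, -1.9627, 0.9503)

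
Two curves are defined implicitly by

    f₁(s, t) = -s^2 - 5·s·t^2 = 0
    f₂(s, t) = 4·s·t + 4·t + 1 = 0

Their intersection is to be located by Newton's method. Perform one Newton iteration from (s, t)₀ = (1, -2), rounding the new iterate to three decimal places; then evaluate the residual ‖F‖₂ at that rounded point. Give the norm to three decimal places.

At (1, -2): F = (-21.000, -15.000).
Jacobian J = [[-2·s - 5·t^2, -10·s·t], [4·t, 4·s + 4]].
At the point, J = [[-22.000, 20.000], [-8.000, 8.000]] (det J = -16.000).
Solving J·Δ = −F gives Δ = (8.250, 10.125).
Then the next iterate is (s, t)₁ = (9.250, 8.125).
Re-evaluating at (9.250, 8.125): F = (-3138.78516, 334.125), so ‖F‖₂ = 3156.519.

3156.519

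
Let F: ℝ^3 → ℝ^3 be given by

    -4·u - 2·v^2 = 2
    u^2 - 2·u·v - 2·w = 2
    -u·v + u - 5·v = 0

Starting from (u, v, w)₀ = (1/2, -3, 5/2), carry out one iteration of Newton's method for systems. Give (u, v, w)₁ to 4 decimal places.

(-2.6923, -2.2308, -10.9327)

At (1/2, -3, 5/2): F = (-22.0000, -3.7500, 17.0000).
Jacobian J = [[-4, -4·v, 0], [2·u - 2·v, -2·u, -2], [-v + 1, -u - 5, 0]].
At the point, J = [[-4.0000, 12.0000, 0.0000], [7.0000, -1.0000, -2.0000], [4.0000, -5.5000, 0.0000]] (det J = -52.0000).
Solving J·Δ = −F gives Δ = (-3.1923, 0.7692, -13.4327).
Then the next iterate is (u, v, w)₁ = (-2.6923, -2.2308, -10.9327).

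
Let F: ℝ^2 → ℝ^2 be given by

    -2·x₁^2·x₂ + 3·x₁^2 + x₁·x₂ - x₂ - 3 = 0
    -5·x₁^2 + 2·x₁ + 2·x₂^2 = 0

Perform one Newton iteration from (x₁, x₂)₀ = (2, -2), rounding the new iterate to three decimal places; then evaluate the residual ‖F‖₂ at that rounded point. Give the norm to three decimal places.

At (2, -2): F = (23.000, -8.000).
Jacobian J = [[-4·x₁·x₂ + 6·x₁ + x₂, -2·x₁^2 + x₁ - 1], [-10·x₁ + 2, 4·x₂]].
At the point, J = [[26.000, -7.000], [-18.000, -8.000]] (det J = -334.000).
Solving J·Δ = −F gives Δ = (-0.719, 0.617).
Then the next iterate is (x₁, x₂)₁ = (1.281, -1.383).
Re-evaluating at (1.281, -1.383): F = (6.07316, -1.81743), so ‖F‖₂ = 6.339.

6.339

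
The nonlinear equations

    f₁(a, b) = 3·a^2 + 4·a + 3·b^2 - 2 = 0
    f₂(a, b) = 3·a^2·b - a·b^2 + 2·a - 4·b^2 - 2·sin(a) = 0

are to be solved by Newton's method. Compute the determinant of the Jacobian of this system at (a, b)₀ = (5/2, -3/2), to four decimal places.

536.4206

J = [[6·a + 4, 6·b], [6·a·b - b^2 - 2·cos(a) + 2, 3·a^2 - 2·a·b - 8·b]].
At the point, J = [[19.0000, -9.0000], [-21.147713, 38.2500]].
det J = 536.4206.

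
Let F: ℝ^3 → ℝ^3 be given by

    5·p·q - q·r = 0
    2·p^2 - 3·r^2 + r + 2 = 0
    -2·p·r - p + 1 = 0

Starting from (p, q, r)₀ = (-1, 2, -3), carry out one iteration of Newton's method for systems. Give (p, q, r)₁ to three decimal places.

At (-1, 2, -3): F = (-4.000, -26.000, -4.000).
Jacobian J = [[5·q, 5·p - r, -q], [4·p, 0, -6·r + 1], [-2·r - 1, 0, -2·p]].
At the point, J = [[10.000, -2.000, -2.000], [-4.000, 0.000, 19.000], [5.000, 0.000, 2.000]] (det J = -206.000).
Solving J·Δ = −F gives Δ = (0.233, -2.252, 1.417).
Then the next iterate is (p, q, r)₁ = (-0.767, -0.252, -1.583).

(-0.767, -0.252, -1.583)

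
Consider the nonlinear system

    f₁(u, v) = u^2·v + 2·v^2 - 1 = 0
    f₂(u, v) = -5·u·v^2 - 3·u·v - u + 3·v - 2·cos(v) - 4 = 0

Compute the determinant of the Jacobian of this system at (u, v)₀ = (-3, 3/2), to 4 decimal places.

J = [[2·u·v, u^2 + 4·v], [-5·v^2 - 3·v - 1, -10·u·v - 3·u + 2·sin(v) + 3]].
At the point, J = [[-9.0000, 15.0000], [-16.7500, 58.994990]].
det J = -279.7049.

-279.7049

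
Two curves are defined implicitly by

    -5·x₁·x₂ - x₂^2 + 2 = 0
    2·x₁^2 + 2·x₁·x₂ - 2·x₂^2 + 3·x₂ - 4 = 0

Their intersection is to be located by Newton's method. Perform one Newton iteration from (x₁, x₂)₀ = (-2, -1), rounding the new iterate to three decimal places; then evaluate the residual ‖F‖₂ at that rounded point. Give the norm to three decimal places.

At (-2, -1): F = (-9.000, 3.000).
Jacobian J = [[-5·x₂, -5·x₁ - 2·x₂], [4·x₁ + 2·x₂, 2·x₁ - 4·x₂ + 3]].
At the point, J = [[5.000, 12.000], [-10.000, 3.000]] (det J = 135.000).
Solving J·Δ = −F gives Δ = (0.467, 0.556).
Then the next iterate is (x₁, x₂)₁ = (-1.533, -0.444).
Re-evaluating at (-1.533, -0.444): F = (-1.60040, 0.33521), so ‖F‖₂ = 1.635.

1.635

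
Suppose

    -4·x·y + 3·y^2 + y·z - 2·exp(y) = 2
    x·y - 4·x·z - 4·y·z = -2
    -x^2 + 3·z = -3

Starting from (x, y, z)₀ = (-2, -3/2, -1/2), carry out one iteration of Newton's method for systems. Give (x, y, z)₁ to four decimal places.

At (-2, -3/2, -1/2): F = (-6.946260, -2.0000, -2.5000).
Jacobian J = [[-4·y, -4·x + 6·y + z - 2·exp(y), y], [y - 4·z, x - 4·z, -4·x - 4·y], [-2·x, 0, 3]].
At the point, J = [[6.0000, -1.946260, -1.5000], [0.5000, 0.0000, 14.0000], [4.0000, 0.0000, 3.0000]] (det J = -106.071187).
Solving J·Δ = −F gives Δ = (0.5321, -2.0241, 0.1239).
Then the next iterate is (x, y, z)₁ = (-1.4679, -3.5241, -0.3761).

(-1.4679, -3.5241, -0.3761)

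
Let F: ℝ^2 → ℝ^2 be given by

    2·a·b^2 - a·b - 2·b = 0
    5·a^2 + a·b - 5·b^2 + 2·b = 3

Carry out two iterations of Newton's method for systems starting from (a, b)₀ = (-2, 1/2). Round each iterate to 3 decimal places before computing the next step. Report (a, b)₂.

At (-2, 1/2): F = (-1.000, 15.750).
Jacobian J = [[2·b^2 - b, 4·a·b - a - 2], [10·a + b, a - 10·b + 2]].
At the point, J = [[0.000, -4.000], [-19.500, -5.000]] (det J = -78.000).
Solving J·Δ = −F gives Δ = (0.872, -0.250).
Then the next iterate is (a, b)₁ = (-1.128, 0.250).
Round to (-1.128, 0.250) and repeat: F = (-0.359, 3.26742), J = [[-0.125, -2.000], [-11.030, -1.628]].
Δ = (0.326, -0.200), so (a, b)₂ = (-0.802, 0.050).

(-0.802, 0.050)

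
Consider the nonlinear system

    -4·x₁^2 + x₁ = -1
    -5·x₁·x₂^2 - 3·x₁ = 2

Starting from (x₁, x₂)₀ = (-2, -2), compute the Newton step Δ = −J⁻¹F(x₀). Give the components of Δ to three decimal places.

At (-2, -2): F = (-17.000, 44.000).
Jacobian J = [[-8·x₁ + 1, 0], [-5·x₂^2 - 3, -10·x₁·x₂]].
At the point, J = [[17.000, 0.000], [-23.000, -40.000]] (det J = -680.000).
Solving J·Δ = −F gives Δ = (1.000, 0.525).

(1.000, 0.525)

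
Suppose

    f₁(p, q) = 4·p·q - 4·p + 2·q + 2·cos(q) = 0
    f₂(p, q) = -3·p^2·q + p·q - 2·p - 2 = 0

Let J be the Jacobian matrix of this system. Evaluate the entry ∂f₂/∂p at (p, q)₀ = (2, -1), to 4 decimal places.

9.0000

∂f₂/∂p = -6·p·q + q - 2.
At (2, -1) this is 9.0000.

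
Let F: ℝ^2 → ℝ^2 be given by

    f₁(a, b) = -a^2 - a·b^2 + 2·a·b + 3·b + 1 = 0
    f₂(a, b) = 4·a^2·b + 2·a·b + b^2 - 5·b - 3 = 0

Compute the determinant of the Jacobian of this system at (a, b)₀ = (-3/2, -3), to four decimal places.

330.0000

J = [[-2·a - b^2 + 2·b, -2·a·b + 2·a + 3], [8·a·b + 2·b, 4·a^2 + 2·a + 2·b - 5]].
At the point, J = [[-12.0000, -9.0000], [30.0000, -5.0000]].
det J = 330.0000.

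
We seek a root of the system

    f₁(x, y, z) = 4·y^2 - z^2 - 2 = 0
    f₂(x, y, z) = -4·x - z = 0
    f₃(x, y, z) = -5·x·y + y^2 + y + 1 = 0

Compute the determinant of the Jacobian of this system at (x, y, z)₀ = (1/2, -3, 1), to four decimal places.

J = [[0, 8·y, -2·z], [-4, 0, -1], [-5·y, -5·x + 2·y + 1, 0]].
At the point, J = [[0.0000, -24.0000, -2.0000], [-4.0000, 0.0000, -1.0000], [15.0000, -7.5000, 0.0000]].
det J = 300.0000.

300.0000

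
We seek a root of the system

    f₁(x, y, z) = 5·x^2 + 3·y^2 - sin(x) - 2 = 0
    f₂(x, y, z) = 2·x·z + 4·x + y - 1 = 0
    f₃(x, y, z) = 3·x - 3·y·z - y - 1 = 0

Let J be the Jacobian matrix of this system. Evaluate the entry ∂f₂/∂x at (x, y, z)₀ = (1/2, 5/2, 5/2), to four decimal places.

9.0000

∂f₂/∂x = 2·z + 4.
At (1/2, 5/2, 5/2) this is 9.0000.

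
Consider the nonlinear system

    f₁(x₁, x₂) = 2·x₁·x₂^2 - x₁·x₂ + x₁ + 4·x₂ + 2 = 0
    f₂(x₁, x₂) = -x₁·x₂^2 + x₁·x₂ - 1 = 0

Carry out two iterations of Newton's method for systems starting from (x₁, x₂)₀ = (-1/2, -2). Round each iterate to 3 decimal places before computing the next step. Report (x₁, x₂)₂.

At (-1/2, -2): F = (-11.500, 2.000).
Jacobian J = [[2·x₂^2 - x₂ + 1, 4·x₁·x₂ - x₁ + 4], [-x₂^2 + x₂, -2·x₁·x₂ + x₁]].
At the point, J = [[11.000, 8.500], [-6.000, -2.500]] (det J = 23.500).
Solving J·Δ = −F gives Δ = (-0.500, 2.000).
Then the next iterate is (x₁, x₂)₁ = (-1.000, 0.000).
Round to (-1.000, 0.000) and repeat: F = (1.000, -1.000), J = [[1.000, 5.000], [0.000, -1.000]].
Δ = (4.000, -1.000), so (x₁, x₂)₂ = (3.000, -1.000).

(3.000, -1.000)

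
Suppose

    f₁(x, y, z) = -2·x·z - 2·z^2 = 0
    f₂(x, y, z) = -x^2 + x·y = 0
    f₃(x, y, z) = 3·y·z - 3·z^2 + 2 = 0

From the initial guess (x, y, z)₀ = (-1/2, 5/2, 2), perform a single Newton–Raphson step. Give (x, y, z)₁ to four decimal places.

At (-1/2, 5/2, 2): F = (-6.0000, -1.5000, 5.0000).
Jacobian J = [[-2·z, 0, -2·x - 4·z], [-2·x + y, x, 0], [0, 3·z, 3·y - 6·z]].
At the point, J = [[-4.0000, 0.0000, -7.0000], [3.5000, -0.5000, 0.0000], [0.0000, 6.0000, -4.5000]] (det J = -156.0000).
Solving J·Δ = −F gives Δ = (0.2051, -1.5641, -0.9744).
Then the next iterate is (x, y, z)₁ = (-0.2949, 0.9359, 1.0256).

(-0.2949, 0.9359, 1.0256)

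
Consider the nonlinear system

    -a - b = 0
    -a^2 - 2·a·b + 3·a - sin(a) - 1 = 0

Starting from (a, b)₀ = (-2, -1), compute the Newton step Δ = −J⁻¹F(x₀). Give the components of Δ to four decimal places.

At (-2, -1): F = (3.0000, -14.090703).
Jacobian J = [[-1, -1], [-2·a - 2·b - cos(a) + 3, -2·a]].
At the point, J = [[-1.0000, -1.0000], [9.416147, 4.0000]] (det J = 5.416147).
Solving J·Δ = −F gives Δ = (0.3860, 2.6140).

(0.3860, 2.6140)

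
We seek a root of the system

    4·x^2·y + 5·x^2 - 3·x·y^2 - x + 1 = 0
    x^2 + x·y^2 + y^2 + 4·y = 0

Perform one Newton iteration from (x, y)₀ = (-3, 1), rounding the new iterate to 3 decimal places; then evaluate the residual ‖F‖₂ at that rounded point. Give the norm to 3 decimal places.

At (-3, 1): F = (94.000, 11.000).
Jacobian J = [[8·x·y + 10·x - 3·y^2 - 1, 4·x^2 - 6·x·y], [2·x + y^2, 2·x·y + 2·y + 4]].
At the point, J = [[-58.000, 54.000], [-5.000, 0.000]] (det J = 270.000).
Solving J·Δ = −F gives Δ = (2.200, 0.622).
Then the next iterate is (x, y)₁ = (-0.800, 1.622).
Re-evaluating at (-0.800, 1.622): F = (15.46644, 7.65418), so ‖F‖₂ = 17.257.

17.257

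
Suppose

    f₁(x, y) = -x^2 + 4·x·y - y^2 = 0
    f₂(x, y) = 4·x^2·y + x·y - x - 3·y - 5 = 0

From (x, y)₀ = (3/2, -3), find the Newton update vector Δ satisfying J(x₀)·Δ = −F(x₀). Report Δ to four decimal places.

(-0.3500, 2.0000)

At (3/2, -3): F = (-29.2500, -29.0000).
Jacobian J = [[-2·x + 4·y, 4·x - 2·y], [8·x·y + y - 1, 4·x^2 + x - 3]].
At the point, J = [[-15.0000, 12.0000], [-40.0000, 7.5000]] (det J = 367.5000).
Solving J·Δ = −F gives Δ = (-0.3500, 2.0000).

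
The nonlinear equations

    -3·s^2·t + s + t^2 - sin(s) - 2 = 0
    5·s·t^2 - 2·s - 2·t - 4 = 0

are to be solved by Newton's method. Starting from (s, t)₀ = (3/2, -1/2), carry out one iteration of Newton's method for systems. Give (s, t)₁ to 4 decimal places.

(0.5908, -0.8624)

At (3/2, -1/2): F = (2.127505, -4.1250).
Jacobian J = [[-6·s·t - cos(s) + 1, -3·s^2 + 2·t], [5·t^2 - 2, 10·s·t - 2]].
At the point, J = [[5.429263, -7.7500], [-0.7500, -9.5000]] (det J = -57.390497).
Solving J·Δ = −F gives Δ = (-0.9092, -0.3624).
Then the next iterate is (s, t)₁ = (0.5908, -0.8624).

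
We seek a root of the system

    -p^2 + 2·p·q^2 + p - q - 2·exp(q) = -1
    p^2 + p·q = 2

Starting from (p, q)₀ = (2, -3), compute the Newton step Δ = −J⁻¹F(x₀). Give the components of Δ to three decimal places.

At (2, -3): F = (37.90043, -4.000).
Jacobian J = [[-2·p + 2·q^2 + 1, 4·p·q - 2·exp(q) - 1], [2·p + q, p]].
At the point, J = [[15.000, -25.09957], [1.000, 2.000]] (det J = 55.09957).
Solving J·Δ = −F gives Δ = (0.446, 1.777).

(0.446, 1.777)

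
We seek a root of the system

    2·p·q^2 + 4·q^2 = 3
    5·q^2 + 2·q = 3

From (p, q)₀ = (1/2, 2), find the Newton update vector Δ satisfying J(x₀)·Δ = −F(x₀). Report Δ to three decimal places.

At (1/2, 2): F = (17.000, 21.000).
Jacobian J = [[2·q^2, 4·p·q + 8·q], [0, 10·q + 2]].
At the point, J = [[8.000, 20.000], [0.000, 22.000]] (det J = 176.000).
Solving J·Δ = −F gives Δ = (0.261, -0.955).

(0.261, -0.955)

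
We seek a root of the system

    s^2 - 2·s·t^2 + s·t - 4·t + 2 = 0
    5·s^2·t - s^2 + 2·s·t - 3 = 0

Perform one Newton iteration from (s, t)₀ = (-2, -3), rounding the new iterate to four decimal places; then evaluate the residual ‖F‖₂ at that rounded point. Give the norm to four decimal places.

At (-2, -3): F = (60.0000, -55.0000).
Jacobian J = [[2·s - 2·t^2 + t, -4·s·t + s - 4], [10·s·t - 2·s + 2·t, 5·s^2 + 2·s]].
At the point, J = [[-25.0000, -30.0000], [58.0000, 16.0000]] (det J = 1340.0000).
Solving J·Δ = −F gives Δ = (0.5149, 1.5709).
Then the next iterate is (s, t)₁ = (-1.4851, -1.4291).
Re-evaluating at (-1.4851, -1.4291): F = (18.110398, -16.720367), so ‖F‖₂ = 24.6487.

24.6487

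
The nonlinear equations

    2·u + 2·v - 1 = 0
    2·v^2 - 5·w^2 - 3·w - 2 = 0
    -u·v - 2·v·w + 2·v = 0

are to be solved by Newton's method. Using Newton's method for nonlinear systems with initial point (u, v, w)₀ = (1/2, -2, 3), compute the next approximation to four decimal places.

(1.5385, -1.0385, 1.3124)

At (1/2, -2, 3): F = (-4.0000, -48.0000, 9.0000).
Jacobian J = [[2, 2, 0], [0, 4·v, -10·w - 3], [-v, -u - 2·w + 2, -2·v]].
At the point, J = [[2.0000, 2.0000, 0.0000], [0.0000, -8.0000, -33.0000], [2.0000, -4.5000, 4.0000]] (det J = -493.0000).
Solving J·Δ = −F gives Δ = (1.0385, 0.9615, -1.6876).
Then the next iterate is (u, v, w)₁ = (1.5385, -1.0385, 1.3124).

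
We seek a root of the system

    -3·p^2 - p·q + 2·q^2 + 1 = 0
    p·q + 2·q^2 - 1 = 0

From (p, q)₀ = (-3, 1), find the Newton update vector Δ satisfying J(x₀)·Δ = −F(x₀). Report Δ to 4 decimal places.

At (-3, 1): F = (-21.0000, -2.0000).
Jacobian J = [[-6·p - q, -p + 4·q], [q, p + 4·q]].
At the point, J = [[17.0000, 7.0000], [1.0000, 1.0000]] (det J = 10.0000).
Solving J·Δ = −F gives Δ = (0.7000, 1.3000).

(0.7000, 1.3000)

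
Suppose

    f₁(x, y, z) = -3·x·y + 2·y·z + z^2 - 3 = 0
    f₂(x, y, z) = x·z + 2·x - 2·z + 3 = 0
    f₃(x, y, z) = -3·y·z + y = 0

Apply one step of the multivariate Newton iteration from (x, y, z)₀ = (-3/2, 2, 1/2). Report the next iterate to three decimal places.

At (-3/2, 2, 1/2): F = (8.250, -1.750, -1.000).
Jacobian J = [[-3·y, -3·x + 2·z, 2·y + 2·z], [z + 2, 0, x - 2], [0, -3·z + 1, -3·y]].
At the point, J = [[-6.000, 5.500, 5.000], [2.500, 0.000, -3.500], [0.000, -0.500, -6.000]] (det J = 86.750).
Solving J·Δ = −F gives Δ = (0.560, -0.798, -0.100).
Then the next iterate is (x, y, z)₁ = (-0.940, 1.202, 0.400).

(-0.940, 1.202, 0.400)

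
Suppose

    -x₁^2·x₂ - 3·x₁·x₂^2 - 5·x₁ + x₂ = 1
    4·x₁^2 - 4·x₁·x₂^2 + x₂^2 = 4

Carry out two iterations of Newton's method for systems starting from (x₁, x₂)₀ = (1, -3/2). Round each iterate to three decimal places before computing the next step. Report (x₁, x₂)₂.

(-2.425, -7.757)

At (1, -3/2): F = (-12.750, -6.750).
Jacobian J = [[-2·x₁·x₂ - 3·x₂^2 - 5, -x₁^2 - 6·x₁·x₂ + 1], [8·x₁ - 4·x₂^2, -8·x₁·x₂ + 2·x₂]].
At the point, J = [[-8.750, 9.000], [-1.000, 9.000]] (det J = -69.750).
Solving J·Δ = −F gives Δ = (-0.774, 0.664).
Then the next iterate is (x₁, x₂)₁ = (0.226, -0.836).
Round to (0.226, -0.836) and repeat: F = (-3.39715, -3.72860), J = [[-6.71882, 2.08254], [-0.98758, -0.16051]].
Δ = (-2.651, -6.921), so (x₁, x₂)₂ = (-2.425, -7.757).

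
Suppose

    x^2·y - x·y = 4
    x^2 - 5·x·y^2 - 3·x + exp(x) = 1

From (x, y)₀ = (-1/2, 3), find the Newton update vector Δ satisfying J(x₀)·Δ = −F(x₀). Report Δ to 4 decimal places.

(-0.8219, -4.2422)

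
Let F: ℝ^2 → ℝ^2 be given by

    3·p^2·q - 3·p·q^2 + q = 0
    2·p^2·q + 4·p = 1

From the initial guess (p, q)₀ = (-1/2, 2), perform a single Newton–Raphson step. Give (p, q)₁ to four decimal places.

(1.7500, 6.0000)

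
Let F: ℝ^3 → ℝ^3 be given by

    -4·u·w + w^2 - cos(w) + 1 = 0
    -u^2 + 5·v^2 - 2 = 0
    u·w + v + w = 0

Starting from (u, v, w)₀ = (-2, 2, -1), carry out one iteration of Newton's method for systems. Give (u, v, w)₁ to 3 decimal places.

At (-2, 2, -1): F = (-6.54030, 14.000, 3.000).
Jacobian J = [[-4·w, 0, -4·u + 2·w + sin(w)], [-2·u, 10·v, 0], [w, 1, u + 1]].
At the point, J = [[4.000, 0.000, 5.15853], [4.000, 20.000, 0.000], [-1.000, 1.000, -1.000]] (det J = 43.80470).
Solving J·Δ = −F gives Δ = (2.431, -1.186, -0.617).
Then the next iterate is (u, v, w)₁ = (0.431, 0.814, -1.617).

(0.431, 0.814, -1.617)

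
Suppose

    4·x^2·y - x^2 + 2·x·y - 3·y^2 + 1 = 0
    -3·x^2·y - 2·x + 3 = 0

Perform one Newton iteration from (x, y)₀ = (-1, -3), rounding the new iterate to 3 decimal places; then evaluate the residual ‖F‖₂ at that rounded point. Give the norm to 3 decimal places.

11.021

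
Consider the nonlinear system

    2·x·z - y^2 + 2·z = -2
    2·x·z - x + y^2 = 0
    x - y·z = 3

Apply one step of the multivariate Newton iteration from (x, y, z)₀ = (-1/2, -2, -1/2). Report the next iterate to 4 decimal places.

At (-1/2, -2, -1/2): F = (-2.5000, 5.0000, -4.5000).
Jacobian J = [[2·z, -2·y, 2·x + 2], [2·z - 1, 2·y, 2·x], [1, -z, -y]].
At the point, J = [[-1.0000, 4.0000, 1.0000], [-2.0000, -4.0000, -1.0000], [1.0000, 0.5000, 2.0000]] (det J = 22.5000).
Solving J·Δ = −F gives Δ = (0.8333, 0.4000, 1.7333).
Then the next iterate is (x, y, z)₁ = (0.3333, -1.6000, 1.2333).

(0.3333, -1.6000, 1.2333)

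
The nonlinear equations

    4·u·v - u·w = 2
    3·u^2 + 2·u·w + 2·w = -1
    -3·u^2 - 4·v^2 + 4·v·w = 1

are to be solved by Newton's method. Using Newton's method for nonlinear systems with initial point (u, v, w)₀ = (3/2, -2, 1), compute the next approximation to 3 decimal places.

At (3/2, -2, 1): F = (-15.500, 12.750, -31.750).
Jacobian J = [[4·v - w, 4·u, -u], [6·u + 2·w, 0, 2·u + 2], [-6·u, -8·v + 4·w, 4·v]].
At the point, J = [[-9.000, 6.000, -1.500], [11.000, 0.000, 5.000], [-9.000, 20.000, -8.000]] (det J = 828.000).
Solving J·Δ = −F gives Δ = (-0.999, 0.997, -0.353).
Then the next iterate is (u, v, w)₁ = (0.501, -1.003, 0.647).

(0.501, -1.003, 0.647)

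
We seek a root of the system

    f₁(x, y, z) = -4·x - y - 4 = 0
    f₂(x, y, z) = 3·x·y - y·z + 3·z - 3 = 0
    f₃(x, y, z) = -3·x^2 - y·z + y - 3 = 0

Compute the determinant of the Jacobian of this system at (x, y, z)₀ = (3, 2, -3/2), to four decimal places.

J = [[-4, -1, 0], [3·y, 3·x - z, -y + 3], [-6·x, -z + 1, -y]].
At the point, J = [[-4.0000, -1.0000, 0.0000], [6.0000, 10.5000, 1.0000], [-18.0000, 2.5000, -2.0000]].
det J = 100.0000.

100.0000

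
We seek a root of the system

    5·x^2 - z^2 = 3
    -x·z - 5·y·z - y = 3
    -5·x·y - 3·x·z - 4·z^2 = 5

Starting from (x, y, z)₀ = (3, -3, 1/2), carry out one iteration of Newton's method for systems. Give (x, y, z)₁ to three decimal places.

(1.602, -1.783, 0.297)

At (3, -3, 1/2): F = (41.750, 6.000, 34.500).
Jacobian J = [[10·x, 0, -2·z], [-z, -5·z - 1, -x - 5·y], [-5·y - 3·z, -5·x, -3·x - 8·z]].
At the point, J = [[30.000, 0.000, -1.000], [-0.500, -3.500, 12.000], [13.500, -15.000, -13.000]] (det J = 6710.250).
Solving J·Δ = −F gives Δ = (-1.398, 1.217, -0.203).
Then the next iterate is (x, y, z)₁ = (1.602, -1.783, 0.297).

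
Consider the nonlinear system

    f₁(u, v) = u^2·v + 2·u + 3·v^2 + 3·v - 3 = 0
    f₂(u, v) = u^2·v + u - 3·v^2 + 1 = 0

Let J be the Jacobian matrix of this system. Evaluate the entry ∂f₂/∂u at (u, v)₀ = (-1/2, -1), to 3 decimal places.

2.000

∂f₂/∂u = 2·u·v + 1.
At (-1/2, -1) this is 2.000.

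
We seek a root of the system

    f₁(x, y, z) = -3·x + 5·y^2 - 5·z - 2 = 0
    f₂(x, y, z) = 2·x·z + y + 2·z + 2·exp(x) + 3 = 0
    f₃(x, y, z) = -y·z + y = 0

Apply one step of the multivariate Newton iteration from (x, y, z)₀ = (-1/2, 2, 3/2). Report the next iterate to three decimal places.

(-2.052, 1.099, 1.225)

At (-1/2, 2, 3/2): F = (12.000, 7.71306, -1.000).
Jacobian J = [[-3, 10·y, -5], [2·z + 2·exp(x), 1, 2·x + 2], [0, -z + 1, -y]].
At the point, J = [[-3.000, 20.000, -5.000], [4.21306, 1.000, 1.000], [0.000, -0.500, -2.000]] (det J = 183.55511).
Solving J·Δ = −F gives Δ = (-1.552, -0.901, -0.275).
Then the next iterate is (x, y, z)₁ = (-2.052, 1.099, 1.225).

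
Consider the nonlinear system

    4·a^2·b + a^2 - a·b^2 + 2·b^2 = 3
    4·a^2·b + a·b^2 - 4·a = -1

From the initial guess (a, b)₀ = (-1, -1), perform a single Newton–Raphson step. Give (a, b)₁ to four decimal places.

(-0.5500, -1.3750)

At (-1, -1): F = (-3.0000, 0.0000).
Jacobian J = [[8·a·b + 2·a - b^2, 4·a^2 - 2·a·b + 4·b], [8·a·b + b^2 - 4, 4·a^2 + 2·a·b]].
At the point, J = [[5.0000, -2.0000], [5.0000, 6.0000]] (det J = 40.0000).
Solving J·Δ = −F gives Δ = (0.4500, -0.3750).
Then the next iterate is (a, b)₁ = (-0.5500, -1.3750).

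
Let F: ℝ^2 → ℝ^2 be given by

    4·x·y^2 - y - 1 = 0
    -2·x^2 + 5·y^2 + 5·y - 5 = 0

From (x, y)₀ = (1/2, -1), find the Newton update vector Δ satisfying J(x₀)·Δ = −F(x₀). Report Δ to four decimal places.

At (1/2, -1): F = (2.0000, -5.5000).
Jacobian J = [[4·y^2, 8·x·y - 1], [-4·x, 10·y + 5]].
At the point, J = [[4.0000, -5.0000], [-2.0000, -5.0000]] (det J = -30.0000).
Solving J·Δ = −F gives Δ = (-1.2500, -0.6000).

(-1.2500, -0.6000)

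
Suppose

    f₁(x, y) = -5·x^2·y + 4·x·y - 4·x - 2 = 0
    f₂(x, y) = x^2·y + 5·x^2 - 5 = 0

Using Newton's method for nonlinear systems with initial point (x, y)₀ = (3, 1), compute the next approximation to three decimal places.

(1.699, 0.758)

At (3, 1): F = (-47.000, 49.000).
Jacobian J = [[-10·x·y + 4·y - 4, -5·x^2 + 4·x], [2·x·y + 10·x, x^2]].
At the point, J = [[-30.000, -33.000], [36.000, 9.000]] (det J = 918.000).
Solving J·Δ = −F gives Δ = (-1.301, -0.242).
Then the next iterate is (x, y)₁ = (1.699, 0.758).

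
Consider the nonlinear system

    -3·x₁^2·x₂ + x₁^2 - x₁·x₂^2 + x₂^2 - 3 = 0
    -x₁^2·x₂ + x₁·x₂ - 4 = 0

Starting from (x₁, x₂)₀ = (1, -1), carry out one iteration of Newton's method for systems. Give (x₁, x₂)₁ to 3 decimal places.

(5.000, 8.667)

At (1, -1): F = (1.000, -4.000).
Jacobian J = [[-6·x₁·x₂ + 2·x₁ - x₂^2, -3·x₁^2 - 2·x₁·x₂ + 2·x₂], [-2·x₁·x₂ + x₂, -x₁^2 + x₁]].
At the point, J = [[7.000, -3.000], [1.000, 0.000]] (det J = 3.000).
Solving J·Δ = −F gives Δ = (4.000, 9.667).
Then the next iterate is (x₁, x₂)₁ = (5.000, 8.667).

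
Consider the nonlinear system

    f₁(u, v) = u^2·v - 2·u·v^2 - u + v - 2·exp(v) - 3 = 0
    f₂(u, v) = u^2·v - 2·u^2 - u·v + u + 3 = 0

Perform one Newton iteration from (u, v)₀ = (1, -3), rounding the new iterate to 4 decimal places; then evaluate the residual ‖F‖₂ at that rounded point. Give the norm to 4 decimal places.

At (1, -3): F = (-28.099574, 2.0000).
Jacobian J = [[2·u·v - 2·v^2 - 1, u^2 - 4·u·v - 2·exp(v) + 1], [2·u·v - 4·u - v + 1, u^2 - u]].
At the point, J = [[-25.0000, 13.900426], [-6.0000, 0.0000]] (det J = 83.402555).
Solving J·Δ = −F gives Δ = (0.3333, 2.6210).
Then the next iterate is (u, v)₁ = (1.3333, -0.3790).
Re-evaluating at (1.3333, -0.3790): F = (-7.138168, 0.609499), so ‖F‖₂ = 7.1641.

7.1641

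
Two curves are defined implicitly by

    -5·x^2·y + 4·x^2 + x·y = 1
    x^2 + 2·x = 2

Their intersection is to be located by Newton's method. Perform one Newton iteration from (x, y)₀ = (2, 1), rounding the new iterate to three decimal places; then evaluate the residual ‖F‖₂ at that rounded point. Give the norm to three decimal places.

1.414

At (2, 1): F = (-3.000, 6.000).
Jacobian J = [[-10·x·y + 8·x + y, -5·x^2 + x], [2·x + 2, 0]].
At the point, J = [[-3.000, -18.000], [6.000, 0.000]] (det J = 108.000).
Solving J·Δ = −F gives Δ = (-1.000, 0.000).
Then the next iterate is (x, y)₁ = (1.000, 1.000).
Re-evaluating at (1.000, 1.000): F = (-1.000, 1.000), so ‖F‖₂ = 1.414.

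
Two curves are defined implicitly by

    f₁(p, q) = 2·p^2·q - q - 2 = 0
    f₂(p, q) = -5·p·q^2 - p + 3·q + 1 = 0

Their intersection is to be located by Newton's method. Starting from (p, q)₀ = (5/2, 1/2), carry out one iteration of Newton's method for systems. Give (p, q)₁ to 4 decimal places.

At (5/2, 1/2): F = (3.7500, -3.1250).
Jacobian J = [[4·p·q, 2·p^2 - 1], [-5·q^2 - 1, -10·p·q + 3]].
At the point, J = [[5.0000, 11.5000], [-2.2500, -9.5000]] (det J = -21.6250).
Solving J·Δ = −F gives Δ = (0.0145, -0.3324).
Then the next iterate is (p, q)₁ = (2.5145, 0.1676).

(2.5145, 0.1676)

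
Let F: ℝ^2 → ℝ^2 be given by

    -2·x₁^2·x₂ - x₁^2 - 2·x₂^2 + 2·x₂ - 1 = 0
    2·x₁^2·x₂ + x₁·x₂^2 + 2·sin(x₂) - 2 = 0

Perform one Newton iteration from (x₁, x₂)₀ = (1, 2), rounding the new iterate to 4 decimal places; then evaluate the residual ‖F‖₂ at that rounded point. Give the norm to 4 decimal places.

At (1, 2): F = (-10.0000, 7.818595).
Jacobian J = [[-4·x₁·x₂ - 2·x₁, -2·x₁^2 - 4·x₂ + 2], [4·x₁·x₂ + x₂^2, 2·x₁^2 + 2·x₁·x₂ + 2·cos(x₂)]].
At the point, J = [[-10.0000, -8.0000], [12.0000, 5.167706]] (det J = 44.322937).
Solving J·Δ = −F gives Δ = (-0.2453, -0.9434).
Then the next iterate is (x₁, x₂)₁ = (0.7547, 1.0566).
Re-evaluating at (0.7547, 1.0566): F = (-2.892799, 1.787546), so ‖F‖₂ = 3.4005.

3.4005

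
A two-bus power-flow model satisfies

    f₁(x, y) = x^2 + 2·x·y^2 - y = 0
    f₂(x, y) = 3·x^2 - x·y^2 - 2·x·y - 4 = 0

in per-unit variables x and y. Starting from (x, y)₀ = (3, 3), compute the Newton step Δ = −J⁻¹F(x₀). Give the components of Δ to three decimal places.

At (3, 3): F = (60.000, -22.000).
Jacobian J = [[2·x + 2·y^2, 4·x·y - 1], [6·x - y^2 - 2·y, -2·x·y - 2·x]].
At the point, J = [[24.000, 35.000], [3.000, -24.000]] (det J = -681.000).
Solving J·Δ = −F gives Δ = (-0.984, -1.040).

(-0.984, -1.040)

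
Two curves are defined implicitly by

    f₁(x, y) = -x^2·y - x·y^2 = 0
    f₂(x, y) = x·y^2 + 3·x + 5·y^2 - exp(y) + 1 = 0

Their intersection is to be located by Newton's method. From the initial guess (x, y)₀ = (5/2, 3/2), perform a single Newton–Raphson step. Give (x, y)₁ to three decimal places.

(2.664, 0.293)

At (5/2, 3/2): F = (-15.000, 20.89331).
Jacobian J = [[-2·x·y - y^2, -x^2 - 2·x·y], [y^2 + 3, 2·x·y + 10·y - exp(y)]].
At the point, J = [[-9.750, -13.750], [5.250, 18.01831]] (det J = -103.49103).
Solving J·Δ = −F gives Δ = (0.164, -1.207).
Then the next iterate is (x, y)₁ = (2.664, 0.293).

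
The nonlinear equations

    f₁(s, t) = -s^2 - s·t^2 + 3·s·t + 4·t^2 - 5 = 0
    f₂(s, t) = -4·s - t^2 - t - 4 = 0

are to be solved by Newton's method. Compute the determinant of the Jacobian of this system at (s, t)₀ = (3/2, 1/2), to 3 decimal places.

31.500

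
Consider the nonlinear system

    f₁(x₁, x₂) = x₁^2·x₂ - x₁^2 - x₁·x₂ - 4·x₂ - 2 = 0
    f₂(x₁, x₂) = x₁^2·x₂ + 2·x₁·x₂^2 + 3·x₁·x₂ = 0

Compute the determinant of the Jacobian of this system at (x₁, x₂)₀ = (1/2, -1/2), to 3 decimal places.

-7.125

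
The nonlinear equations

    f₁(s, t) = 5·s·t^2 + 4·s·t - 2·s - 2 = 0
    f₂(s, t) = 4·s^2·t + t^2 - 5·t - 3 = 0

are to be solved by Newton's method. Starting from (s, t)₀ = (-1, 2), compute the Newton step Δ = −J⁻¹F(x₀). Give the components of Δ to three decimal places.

At (-1, 2): F = (-28.000, -1.000).
Jacobian J = [[5·t^2 + 4·t - 2, 10·s·t + 4·s], [8·s·t, 4·s^2 + 2·t - 5]].
At the point, J = [[26.000, -24.000], [-16.000, 3.000]] (det J = -306.000).
Solving J·Δ = −F gives Δ = (-0.353, -1.549).

(-0.353, -1.549)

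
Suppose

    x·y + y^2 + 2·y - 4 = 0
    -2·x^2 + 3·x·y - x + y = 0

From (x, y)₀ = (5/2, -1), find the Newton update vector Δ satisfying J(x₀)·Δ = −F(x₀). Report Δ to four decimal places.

At (5/2, -1): F = (-7.5000, -23.5000).
Jacobian J = [[y, x + 2·y + 2], [-4·x + 3·y - 1, 3·x + 1]].
At the point, J = [[-1.0000, 2.5000], [-14.0000, 8.5000]] (det J = 26.5000).
Solving J·Δ = −F gives Δ = (0.1887, 3.0755).

(0.1887, 3.0755)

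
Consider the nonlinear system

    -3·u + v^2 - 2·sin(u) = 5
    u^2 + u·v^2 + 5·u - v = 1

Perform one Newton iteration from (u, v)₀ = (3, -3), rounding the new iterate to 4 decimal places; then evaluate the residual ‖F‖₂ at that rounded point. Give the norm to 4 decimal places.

At (3, -3): F = (-5.282240, 53.0000).
Jacobian J = [[-2·cos(u) - 3, 2·v], [2·u + v^2 + 5, 2·u·v - 1]].
At the point, J = [[-1.020015, -6.0000], [20.0000, -19.0000]] (det J = 139.380285).
Solving J·Δ = −F gives Δ = (-3.0016, -0.3701).
Then the next iterate is (u, v)₁ = (-0.0016, -3.3701).
Re-evaluating at (-0.0016, -3.3701): F = (6.365574, 2.343930), so ‖F‖₂ = 6.7834.

6.7834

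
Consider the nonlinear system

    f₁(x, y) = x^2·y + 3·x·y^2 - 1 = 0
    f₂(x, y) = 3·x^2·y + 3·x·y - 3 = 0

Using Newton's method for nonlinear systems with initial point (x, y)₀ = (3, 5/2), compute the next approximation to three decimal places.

At (3, 5/2): F = (77.750, 87.000).
Jacobian J = [[2·x·y + 3·y^2, x^2 + 6·x·y], [6·x·y + 3·y, 3·x^2 + 3·x]].
At the point, J = [[33.750, 54.000], [52.500, 36.000]] (det J = -1620.000).
Solving J·Δ = −F gives Δ = (-1.172, -0.707).
Then the next iterate is (x, y)₁ = (1.828, 1.793).

(1.828, 1.793)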